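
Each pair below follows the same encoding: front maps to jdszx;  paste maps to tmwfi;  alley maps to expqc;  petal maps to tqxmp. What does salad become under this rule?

It's a Vigenère-style cipher with numeric key [4,12]: position i shifts by key[i mod 2].
For salad: s+4=w, a+12=m, l+4=p, a+12=m, d+4=h.

wmpmh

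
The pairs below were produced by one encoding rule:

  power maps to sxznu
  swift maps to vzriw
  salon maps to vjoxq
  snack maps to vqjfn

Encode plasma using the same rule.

The shift depends on letter class: consonant p→s is +3, but vowel o→x is +9. The rule splits by letter class: vowels +9, consonants +3.
For plasma: p(cons)+3=s, l(cons)+3=o, a(vowel)+9=j, s(cons)+3=v, m(cons)+3=p, a(vowel)+9=j.

sojvpj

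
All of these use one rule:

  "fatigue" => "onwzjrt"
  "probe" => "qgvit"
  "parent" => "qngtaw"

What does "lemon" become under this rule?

f(5)→o(14) and a(0)→n(13) fit y≡21x+13 (mod 26); the inverse of 21 mod 26 is 5. This is an affine cipher: with a=0,…,z=25, each position x becomes (21x+13) mod 26.
On lemon: l(11)→21·11+13≡10=k; e(4)→21·4+13≡19=t; m(12)→21·12+13≡5=f; o(14)→21·14+13≡21=v; n(13)→21·13+13≡0=a (all mod 26).

ktfva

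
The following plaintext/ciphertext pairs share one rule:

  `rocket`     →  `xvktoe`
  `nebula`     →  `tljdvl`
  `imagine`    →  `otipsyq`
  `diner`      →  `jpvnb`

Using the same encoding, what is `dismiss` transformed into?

jpavsde

In rocket: r→x is +6, o→v is +7, c→k is +8, k→t is +9 — the shift increases by 1 each position. Letter i (0-indexed) is shifted by i+6, so successive shifts are 6, 7, 8, ….
On dismiss: d+6=j, i+7=p, s+8=a, m+9=v, i+10=s, s+11=d, s+12=e.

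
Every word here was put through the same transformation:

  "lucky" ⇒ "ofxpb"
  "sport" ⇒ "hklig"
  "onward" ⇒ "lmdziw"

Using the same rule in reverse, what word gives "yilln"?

broom

Each pair mirrors across the alphabet (l↔o, u↔f, c↔x): positions sum to 25. Each letter is replaced by its mirror in the alphabet: a↔z, b↔y, c↔x, and so on (the Atbash cipher).
Reversing it on yilln: y↔b, i↔r, l↔o, l↔o, n↔m.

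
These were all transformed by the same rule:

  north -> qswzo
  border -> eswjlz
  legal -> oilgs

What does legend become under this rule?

oilkul

In north: n→q is +3, o→s is +4, r→w is +5, t→z is +6 — the shift increases by 1 each position. Each letter shifts forward by (position + 3), i.e. 3, 4, 5, … — the shift grows by one for each successive letter.
For legend: l+3=o, e+4=i, g+5=l, e+6=k, n+7=u, d+8=l.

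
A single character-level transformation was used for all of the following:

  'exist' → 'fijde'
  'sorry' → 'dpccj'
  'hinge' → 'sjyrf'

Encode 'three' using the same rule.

The shift depends on letter class: consonant x→i is +11, but vowel e→f is +1. The rule splits by letter class: vowels +1, consonants +11.
On three: t(cons)+11=e, h(cons)+11=s, r(cons)+11=c, e(vowel)+1=f, e(vowel)+1=f.

escff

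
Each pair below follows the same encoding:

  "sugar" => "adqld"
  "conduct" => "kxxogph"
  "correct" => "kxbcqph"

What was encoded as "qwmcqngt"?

The shift increases by 1 at each position, starting from +8: 8, 9, 10, ….
Decoding qwmcqngt: q−8=i, w−9=n, m−10=c, c−11=r, q−12=e, n−13=a, g−14=s, t−15=e.

increase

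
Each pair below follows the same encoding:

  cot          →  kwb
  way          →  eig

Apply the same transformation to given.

oqdmv

Compare letters: c→k is +8, o→w is +8, t→b is +8 — a constant shift. This is a Caesar cipher with shift 8.
For given: g+8=o, i+8=q, v+8=d, e+8=m, n+8=v.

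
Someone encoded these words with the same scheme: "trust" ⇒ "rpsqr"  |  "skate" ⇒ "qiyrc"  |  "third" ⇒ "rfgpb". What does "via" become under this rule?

Compare letters: t→r is +24, r→p is +24, u→s is +24 — a constant shift. Each letter is shifted forward by 24 in the alphabet (a Caesar shift of +24).
For via: v+24=t, i+24=g, a+24=y.

tgy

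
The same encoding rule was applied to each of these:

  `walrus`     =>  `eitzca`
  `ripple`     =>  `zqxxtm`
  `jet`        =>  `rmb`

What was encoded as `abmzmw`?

stereo

Compare letters: w→e is +8, a→i is +8, l→t is +8 — a constant shift. Each letter is shifted forward by 8 in the alphabet (a Caesar shift of +8).
Undoing it on abmzmw: a−8=s, b−8=t, m−8=e, z−8=r, m−8=e, w−8=o.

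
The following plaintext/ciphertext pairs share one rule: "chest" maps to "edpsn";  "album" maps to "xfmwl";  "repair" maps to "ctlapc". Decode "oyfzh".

wound

The output letters match the input read backwards, each shifted +11: chest reversed is tsehc. The word is reversed, then every letter is shifted forward by 11.
Undoing it on oyfzh: shift back: o−11=d, y−11=n, f−11=u, z−11=o, h−11=w → dnuow; then reverse → wound.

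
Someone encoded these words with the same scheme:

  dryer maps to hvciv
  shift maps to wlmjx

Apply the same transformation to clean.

gpier

Compare letters: d→h is +4, r→v is +4, y→c is +4 — a constant shift. It's a constant shift of +4 (ROT4).
For clean: c+4=g, l+4=p, e+4=i, a+4=e, n+4=r.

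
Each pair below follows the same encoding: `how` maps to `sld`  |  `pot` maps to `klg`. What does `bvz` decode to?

yea

Each pair mirrors across the alphabet (h↔s, o↔l, w↔d): positions sum to 25. Letters are reflected about the middle of the alphabet (position → 25−position): Atbash.
Reversing it on bvz: b↔y, v↔e, z↔a.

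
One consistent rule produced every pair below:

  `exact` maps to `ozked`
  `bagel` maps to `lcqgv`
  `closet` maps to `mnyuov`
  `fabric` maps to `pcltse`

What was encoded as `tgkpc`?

jeans

Shifts by position in exact: pos 0: e→o (+10), pos 1: x→z (+2), pos 2: a→k (+10), pos 3: c→e (+2) — repeating every 2. The shifts repeat in a cycle of length 2: positions 0,1,… shift by +10, +2, then the pattern repeats.
Decoding tgkpc: t−10=j, g−2=e, k−10=a, p−2=n, c−10=s.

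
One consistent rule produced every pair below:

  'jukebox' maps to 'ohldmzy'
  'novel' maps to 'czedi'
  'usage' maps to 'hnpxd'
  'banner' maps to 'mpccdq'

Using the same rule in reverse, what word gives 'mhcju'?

Each letter's alphabet position (a=0..z=25) is mapped through 23·x+15 mod 26 — an affine cipher.
Decoding mhcju: m(12)→17·(12−15)≡1=b; h(7)→17·(7−15)≡20=u; c(2)→17·(2−15)≡13=n; j(9)→17·(9−15)≡2=c; u(20)→17·(20−15)≡7=h (all mod 26).

bunch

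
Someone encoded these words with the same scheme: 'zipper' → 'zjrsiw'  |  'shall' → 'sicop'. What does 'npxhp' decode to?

In zipper: z→z is +0, i→j is +1, p→r is +2, p→s is +3 — the shift increases by 1 each position. Letter i (0-indexed) is shifted by i+0, so successive shifts are 0, 1, 2, ….
Decoding npxhp: n−0=n, p−1=o, x−2=v, h−3=e, p−4=l.

novel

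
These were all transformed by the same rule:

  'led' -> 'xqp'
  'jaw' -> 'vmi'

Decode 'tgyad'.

Compare letters: l→x is +12, e→q is +12, d→p is +12 — a constant shift. It's a constant shift of +12 (ROT12).
Undoing it on tgyad: t−12=h, g−12=u, y−12=m, a−12=o, d−12=r.

humor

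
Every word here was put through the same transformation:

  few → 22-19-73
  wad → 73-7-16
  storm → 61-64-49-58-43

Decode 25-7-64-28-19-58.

gather

The formula is n = 3×(alphabet index, a=1) + 4.
Undoing it on 25-7-64-28-19-58: 25→(25−4)÷3=7=g, 7→(7−4)÷3=1=a, 64→(64−4)÷3=20=t, 28→(28−4)÷3=8=h, 19→(19−4)÷3=5=e, 58→(58−4)÷3=18=r.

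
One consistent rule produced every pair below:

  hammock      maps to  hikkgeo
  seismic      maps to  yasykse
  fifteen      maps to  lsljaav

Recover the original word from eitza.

h(7)→h(7) and a(0)→i(8) fit y≡11x+8 (mod 26); the inverse of 11 mod 26 is 19. This is an affine cipher: with a=0,…,z=25, each position x becomes (11x+8) mod 26.
Reversing it on eitza: e(4)→19·(4−8)≡2=c; i(8)→19·(8−8)≡0=a; t(19)→19·(19−8)≡1=b; z(25)→19·(25−8)≡11=l; a(0)→19·(0−8)≡4=e (all mod 26).

cable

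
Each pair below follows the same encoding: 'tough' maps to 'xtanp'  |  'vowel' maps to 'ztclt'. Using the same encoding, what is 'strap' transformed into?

In tough: t→x is +4, o→t is +5, u→a is +6, g→n is +7 — the shift increases by 1 each position. The shift increases by 1 at each position, starting from +4: 4, 5, 6, ….
Applying it to strap: s+4=w, t+5=y, r+6=x, a+7=h, p+8=x.

wyxhx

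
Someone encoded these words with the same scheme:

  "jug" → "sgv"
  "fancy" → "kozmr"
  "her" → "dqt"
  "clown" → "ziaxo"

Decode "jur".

fix

The output letters match the input read backwards, each shifted +12: jug reversed is guj. The word is reversed, then every letter is shifted forward by 12.
Reversing it on jur: shift back: j−12=x, u−12=i, r−12=f → xif; then reverse → fix.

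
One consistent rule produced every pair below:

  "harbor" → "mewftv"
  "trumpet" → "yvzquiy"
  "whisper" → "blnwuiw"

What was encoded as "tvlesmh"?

organic

Shifts by position in harbor: pos 0: h→m (+5), pos 1: a→e (+4), pos 2: r→w (+5), pos 3: b→f (+4) — repeating every 2. It's a Vigenère-style cipher with numeric key [5,4]: position i shifts by key[i mod 2].
Decoding tvlesmh: t−5=o, v−4=r, l−5=g, e−4=a, s−5=n, m−4=i, h−5=c.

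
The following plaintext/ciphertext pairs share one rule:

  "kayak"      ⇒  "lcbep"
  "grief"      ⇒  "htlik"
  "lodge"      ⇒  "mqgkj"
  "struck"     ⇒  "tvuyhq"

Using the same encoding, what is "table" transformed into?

ucepj

In kayak: k→l is +1, a→c is +2, y→b is +3, a→e is +4 — the shift increases by 1 each position. The shift increases by 1 at each position, starting from +1: 1, 2, 3, ….
On table: t+1=u, a+2=c, b+3=e, l+4=p, e+5=j.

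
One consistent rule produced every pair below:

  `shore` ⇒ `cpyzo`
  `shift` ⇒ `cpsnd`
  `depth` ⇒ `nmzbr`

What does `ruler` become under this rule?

The shifts repeat in a cycle of length 2: positions 0,1,… shift by +10, +8, then the pattern repeats.
On ruler: r+10=b, u+8=c, l+10=v, e+8=m, r+10=b.

bcvmb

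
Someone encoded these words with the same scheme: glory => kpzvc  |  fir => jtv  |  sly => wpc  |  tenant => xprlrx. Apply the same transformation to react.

The shift depends on letter class: consonant g→k is +4, but vowel o→z is +11. Two shifts are in play — +11 for a/e/i/o/u, +4 for every other letter.
On react: r(cons)+4=v, e(vowel)+11=p, a(vowel)+11=l, c(cons)+4=g, t(cons)+4=x.

vplgx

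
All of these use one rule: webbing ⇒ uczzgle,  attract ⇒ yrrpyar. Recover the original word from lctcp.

never

Every letter moves 24 places later in the alphabet, wrapping around z→a.
Reversing it on lctcp: l−24=n, c−24=e, t−24=v, c−24=e, p−24=r.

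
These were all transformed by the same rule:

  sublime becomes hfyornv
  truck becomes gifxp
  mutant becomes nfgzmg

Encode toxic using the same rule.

glcrx

Each pair mirrors across the alphabet (s↔h, u↔f, b↔y): positions sum to 25. This is the alphabet-reversal cipher (Atbash): a becomes z, b becomes y, etc.
On toxic: t↔g, o↔l, x↔c, i↔r, c↔x.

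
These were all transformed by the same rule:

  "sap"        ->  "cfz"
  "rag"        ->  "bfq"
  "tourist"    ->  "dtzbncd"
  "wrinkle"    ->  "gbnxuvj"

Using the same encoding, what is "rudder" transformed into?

The shift depends on letter class: consonant s→c is +10, but vowel a→f is +5. Vowels shift forward by 5 and consonants shift forward by 10.
For rudder: r(cons)+10=b, u(vowel)+5=z, d(cons)+10=n, d(cons)+10=n, e(vowel)+5=j, r(cons)+10=b.

bznnjb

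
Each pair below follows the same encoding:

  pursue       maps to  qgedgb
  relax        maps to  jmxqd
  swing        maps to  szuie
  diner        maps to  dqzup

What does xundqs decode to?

gerbil

Read the word backwards and shift each letter +12.
Decoding xundqs: shift back: x−12=l, u−12=i, n−12=b, d−12=r, q−12=e, s−12=g → libreg; then reverse → gerbil.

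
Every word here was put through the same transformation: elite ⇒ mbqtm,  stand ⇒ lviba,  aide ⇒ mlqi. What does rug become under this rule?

ocz

The output letters match the input read backwards, each shifted +8: elite reversed is etile. Two steps: reverse the string, then apply a Caesar shift of +8.
For rug: reverse → gur; then shift: g+8=o, u+8=c, r+8=z.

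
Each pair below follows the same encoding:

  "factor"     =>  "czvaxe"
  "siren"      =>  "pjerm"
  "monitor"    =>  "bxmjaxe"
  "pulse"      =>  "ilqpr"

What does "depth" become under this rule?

f(5)→c(2) and a(0)→z(25) fit y≡11x+25 (mod 26); the inverse of 11 mod 26 is 19. This is an affine cipher: with a=0,…,z=25, each position x becomes (11x+25) mod 26.
For depth: d(3)→11·3+25≡6=g; e(4)→11·4+25≡17=r; p(15)→11·15+25≡8=i; t(19)→11·19+25≡0=a; h(7)→11·7+25≡24=y (all mod 26).

griay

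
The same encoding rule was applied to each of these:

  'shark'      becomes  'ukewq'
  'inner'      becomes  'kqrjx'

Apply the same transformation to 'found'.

hrysj

Letter i (0-indexed) is shifted by i+2, so successive shifts are 2, 3, 4, ….
On found: f+2=h, o+3=r, u+4=y, n+5=s, d+6=j.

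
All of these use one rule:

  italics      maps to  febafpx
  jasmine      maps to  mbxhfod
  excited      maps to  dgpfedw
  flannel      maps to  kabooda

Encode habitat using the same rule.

i(8)→f(5) and t(19)→e(4) fit y≡7x+1 (mod 26); the inverse of 7 mod 26 is 15. This is an affine cipher: with a=0,…,z=25, each position x becomes (7x+1) mod 26.
On habitat: h(7)→7·7+1≡24=y; a(0)→7·0+1≡1=b; b(1)→7·1+1≡8=i; i(8)→7·8+1≡5=f; t(19)→7·19+1≡4=e; a(0)→7·0+1≡1=b; t(19)→7·19+1≡4=e (all mod 26).

ybifebe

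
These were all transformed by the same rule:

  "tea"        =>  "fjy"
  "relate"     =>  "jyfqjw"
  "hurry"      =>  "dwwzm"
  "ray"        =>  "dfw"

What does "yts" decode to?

not

The output letters match the input read backwards, each shifted +5: tea reversed is aet. Two steps: reverse the string, then apply a Caesar shift of +5.
Decoding yts: shift back: y−5=t, t−5=o, s−5=n → ton; then reverse → not.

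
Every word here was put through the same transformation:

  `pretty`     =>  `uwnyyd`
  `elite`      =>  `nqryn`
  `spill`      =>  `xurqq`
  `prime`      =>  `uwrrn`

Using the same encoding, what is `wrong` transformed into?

The shift depends on letter class: consonant p→u is +5, but vowel e→n is +9. The rule splits by letter class: vowels +9, consonants +5.
Applying it to wrong: w(cons)+5=b, r(cons)+5=w, o(vowel)+9=x, n(cons)+5=s, g(cons)+5=l.

bwxsl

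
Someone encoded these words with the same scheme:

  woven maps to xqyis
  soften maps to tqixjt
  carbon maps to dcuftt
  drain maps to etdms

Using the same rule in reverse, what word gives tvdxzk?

statue

In woven: w→x is +1, o→q is +2, v→y is +3, e→i is +4 — the shift increases by 1 each position. Each letter shifts forward by (position + 1), i.e. 1, 2, 3, … — the shift grows by one for each successive letter.
Decoding tvdxzk: t−1=s, v−2=t, d−3=a, x−4=t, z−5=u, k−6=e.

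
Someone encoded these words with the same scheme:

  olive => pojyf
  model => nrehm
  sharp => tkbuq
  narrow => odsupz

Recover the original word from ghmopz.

fellow

It's a Vigenère-style cipher with numeric key [1,3]: position i shifts by key[i mod 2].
Reversing it on ghmopz: g−1=f, h−3=e, m−1=l, o−3=l, p−1=o, z−3=w.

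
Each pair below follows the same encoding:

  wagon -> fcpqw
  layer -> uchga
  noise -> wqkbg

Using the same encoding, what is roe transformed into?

Vowels shift forward by 2 and consonants shift forward by 9.
On roe: r(cons)+9=a, o(vowel)+2=q, e(vowel)+2=g.

aqg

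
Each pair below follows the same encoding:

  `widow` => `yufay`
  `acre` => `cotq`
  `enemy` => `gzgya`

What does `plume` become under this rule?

The shifts repeat in a cycle of length 2: positions 0,1,… shift by +2, +12, then the pattern repeats.
For plume: p+2=r, l+12=x, u+2=w, m+12=y, e+2=g.

rxwyg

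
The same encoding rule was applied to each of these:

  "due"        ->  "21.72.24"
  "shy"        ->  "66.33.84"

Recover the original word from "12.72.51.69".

With a=1..z=26, the number is 3·pos + 9.
Decoding 12.72.51.69: 12→(12−9)÷3=1=a, 72→(72−9)÷3=21=u, 51→(51−9)÷3=14=n, 69→(69−9)÷3=20=t.

aunt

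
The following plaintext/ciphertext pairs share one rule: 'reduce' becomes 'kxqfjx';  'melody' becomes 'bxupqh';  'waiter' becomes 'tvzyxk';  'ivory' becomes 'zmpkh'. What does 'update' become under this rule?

r(17)→k(10) and e(4)→x(23) fit y≡7x+21 (mod 26); the inverse of 7 mod 26 is 15. Treating letters as 0–25, the rule is x ↦ 7x + 21 (mod 26).
For update: u(20)→7·20+21≡5=f; p(15)→7·15+21≡22=w; d(3)→7·3+21≡16=q; a(0)→7·0+21≡21=v; t(19)→7·19+21≡24=y; e(4)→7·4+21≡23=x (all mod 26).

fwqvyx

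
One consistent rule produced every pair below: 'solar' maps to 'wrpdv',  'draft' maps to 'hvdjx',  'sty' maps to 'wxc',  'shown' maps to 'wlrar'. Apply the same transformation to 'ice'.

The rule splits by letter class: vowels +3, consonants +4.
On ice: i(vowel)+3=l, c(cons)+4=g, e(vowel)+3=h.

lgh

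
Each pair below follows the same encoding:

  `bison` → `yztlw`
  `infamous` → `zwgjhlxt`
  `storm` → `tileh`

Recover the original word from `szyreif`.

liberty

b(1)→y(24) and i(8)→z(25) fit y≡15x+9 (mod 26); the inverse of 15 mod 26 is 7. This is an affine cipher: with a=0,…,z=25, each position x becomes (15x+9) mod 26.
Decoding szyreif: s(18)→7·(18−9)≡11=l; z(25)→7·(25−9)≡8=i; y(24)→7·(24−9)≡1=b; r(17)→7·(17−9)≡4=e; e(4)→7·(4−9)≡17=r; i(8)→7·(8−9)≡19=t; f(5)→7·(5−9)≡24=y (all mod 26).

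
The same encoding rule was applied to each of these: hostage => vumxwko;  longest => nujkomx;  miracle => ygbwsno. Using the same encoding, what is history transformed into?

h(7)→v(21) and o(14)→u(20) fit y≡11x+22 (mod 26); the inverse of 11 mod 26 is 19. Treating letters as 0–25, the rule is x ↦ 11x + 22 (mod 26).
On history: h(7)→11·7+22≡21=v; i(8)→11·8+22≡6=g; s(18)→11·18+22≡12=m; t(19)→11·19+22≡23=x; o(14)→11·14+22≡20=u; r(17)→11·17+22≡1=b; y(24)→11·24+22≡0=a (all mod 26).

vgmxuba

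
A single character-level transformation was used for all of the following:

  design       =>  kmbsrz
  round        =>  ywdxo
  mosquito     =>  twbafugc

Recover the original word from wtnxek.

plenty

In design: d→k is +7, e→m is +8, s→b is +9, i→s is +10 — the shift increases by 1 each position. The shift increases by 1 at each position, starting from +7: 7, 8, 9, ….
Decoding wtnxek: w−7=p, t−8=l, n−9=e, x−10=n, e−11=t, k−12=y.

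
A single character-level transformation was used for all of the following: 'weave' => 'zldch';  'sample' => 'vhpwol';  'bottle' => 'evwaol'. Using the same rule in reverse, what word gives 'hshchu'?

eleven

Shifts by position in weave: pos 0: w→z (+3), pos 1: e→l (+7), pos 2: a→d (+3), pos 3: v→c (+7) — repeating every 2. A repeating key of period 2 is used — shifts +3, +7 over and over.
Decoding hshchu: h−3=e, s−7=l, h−3=e, c−7=v, h−3=e, u−7=n.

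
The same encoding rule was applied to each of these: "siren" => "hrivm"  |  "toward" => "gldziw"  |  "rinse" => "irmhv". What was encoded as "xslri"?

choir

Letters are reflected about the middle of the alphabet (position → 25−position): Atbash.
Reversing it on xslri: x↔c, s↔h, l↔o, r↔i, i↔r.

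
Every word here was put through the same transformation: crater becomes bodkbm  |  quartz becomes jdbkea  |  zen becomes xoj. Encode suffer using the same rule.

boppec

The word is reversed, then every letter is shifted forward by 10.
On suffer: reverse → reffus; then shift: r+10=b, e+10=o, f+10=p, f+10=p, u+10=e, s+10=c.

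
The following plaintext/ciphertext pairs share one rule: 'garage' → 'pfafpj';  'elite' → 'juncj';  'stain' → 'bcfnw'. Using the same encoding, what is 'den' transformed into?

The shift depends on letter class: consonant g→p is +9, but vowel a→f is +5. The rule splits by letter class: vowels +5, consonants +9.
On den: d(cons)+9=m, e(vowel)+5=j, n(cons)+9=w.

mjw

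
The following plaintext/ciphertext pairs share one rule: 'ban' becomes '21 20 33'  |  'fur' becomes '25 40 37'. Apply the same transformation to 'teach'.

b is letter #2 and maps to 21: an offset of 19. The number is (letter's place in the alphabet, a=1) + 19.
For teach: t=20→39, e=5→24, a=1→20, c=3→22, h=8→27.

39 24 20 22 27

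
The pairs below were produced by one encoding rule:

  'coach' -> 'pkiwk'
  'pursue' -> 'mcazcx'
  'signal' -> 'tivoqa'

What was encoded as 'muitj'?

blame

The word is reversed, then every letter is shifted forward by 8.
Reversing it on muitj: shift back: m−8=e, u−8=m, i−8=a, t−8=l, j−8=b → emalb; then reverse → blame.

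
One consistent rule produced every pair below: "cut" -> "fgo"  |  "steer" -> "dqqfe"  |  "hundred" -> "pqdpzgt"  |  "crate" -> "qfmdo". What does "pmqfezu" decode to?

instead

The output letters match the input read backwards, each shifted +12: cut reversed is tuc. Two steps: reverse the string, then apply a Caesar shift of +12.
Decoding pmqfezu: shift back: p−12=d, m−12=a, q−12=e, f−12=t, e−12=s, z−12=n, u−12=i → daetsni; then reverse → instead.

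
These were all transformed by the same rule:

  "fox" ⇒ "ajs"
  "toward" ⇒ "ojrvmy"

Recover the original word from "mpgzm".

ruler

Compare letters: f→a is +21, o→j is +21, x→s is +21 — a constant shift. It's a constant shift of +21 (ROT21).
Undoing it on mpgzm: m−21=r, p−21=u, g−21=l, z−21=e, m−21=r.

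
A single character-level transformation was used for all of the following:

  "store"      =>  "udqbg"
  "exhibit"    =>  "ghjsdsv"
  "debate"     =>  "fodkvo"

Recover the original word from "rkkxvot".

painter

Shifts by position in store: pos 0: s→u (+2), pos 1: t→d (+10), pos 2: o→q (+2), pos 3: r→b (+10) — repeating every 2. The shifts repeat in a cycle of length 2: positions 0,1,… shift by +2, +10, then the pattern repeats.
Reversing it on rkkxvot: r−2=p, k−10=a, k−2=i, x−10=n, v−2=t, o−10=e, t−2=r.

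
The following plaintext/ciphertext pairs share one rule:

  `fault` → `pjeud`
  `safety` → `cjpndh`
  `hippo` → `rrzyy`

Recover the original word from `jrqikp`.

zigzag

Shifts by position in fault: pos 0: f→p (+10), pos 1: a→j (+9), pos 2: u→e (+10), pos 3: l→u (+9) — repeating every 2. The shifts repeat in a cycle of length 2: positions 0,1,… shift by +10, +9, then the pattern repeats.
Reversing it on jrqikp: j−10=z, r−9=i, q−10=g, i−9=z, k−10=a, p−9=g.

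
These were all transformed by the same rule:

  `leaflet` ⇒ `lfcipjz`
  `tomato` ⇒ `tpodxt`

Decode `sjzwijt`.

sixteen

In leaflet: l→l is +0, e→f is +1, a→c is +2, f→i is +3 — the shift increases by 1 each position. Letter i (0-indexed) is shifted by i+0, so successive shifts are 0, 1, 2, ….
Undoing it on sjzwijt: s−0=s, j−1=i, z−2=x, w−3=t, i−4=e, j−5=e, t−6=n.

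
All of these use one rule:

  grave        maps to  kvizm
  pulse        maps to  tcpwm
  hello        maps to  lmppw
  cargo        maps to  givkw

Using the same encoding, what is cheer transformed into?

The shift depends on letter class: consonant g→k is +4, but vowel a→i is +8. Two shifts are in play — +8 for a/e/i/o/u, +4 for every other letter.
For cheer: c(cons)+4=g, h(cons)+4=l, e(vowel)+8=m, e(vowel)+8=m, r(cons)+4=v.

glmmv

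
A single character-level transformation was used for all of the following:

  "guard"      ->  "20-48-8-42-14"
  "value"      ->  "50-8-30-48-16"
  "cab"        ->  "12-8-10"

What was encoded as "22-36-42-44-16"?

horse

g(#7)→20 and u(#21)→48: differences scale by 2, so n = 2·pos + 6. The formula is n = 2×(alphabet index, a=1) + 6.
Decoding 22-36-42-44-16: 22→(22−6)÷2=8=h, 36→(36−6)÷2=15=o, 42→(42−6)÷2=18=r, 44→(44−6)÷2=19=s, 16→(16−6)÷2=5=e.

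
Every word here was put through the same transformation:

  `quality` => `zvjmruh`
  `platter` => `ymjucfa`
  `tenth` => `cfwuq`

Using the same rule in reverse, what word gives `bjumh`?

Shifts by position in quality: pos 0: q→z (+9), pos 1: u→v (+1), pos 2: a→j (+9), pos 3: l→m (+1) — repeating every 2. A repeating key of period 2 is used — shifts +9, +1 over and over.
Reversing it on bjumh: b−9=s, j−1=i, u−9=l, m−1=l, h−9=y.

silly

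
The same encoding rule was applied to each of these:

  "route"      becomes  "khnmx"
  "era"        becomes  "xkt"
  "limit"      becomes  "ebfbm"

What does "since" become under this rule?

lbgvx

This is a Caesar cipher with shift 19.
Applying it to since: s+19=l, i+19=b, n+19=g, c+19=v, e+19=x.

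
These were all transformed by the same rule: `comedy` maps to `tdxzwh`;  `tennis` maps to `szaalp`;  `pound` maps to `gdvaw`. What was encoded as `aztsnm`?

c(2)→t(19) and o(14)→d(3) fit y≡3x+13 (mod 26); the inverse of 3 mod 26 is 9. Each letter's alphabet position (a=0..z=25) is mapped through 3·x+13 mod 26 — an affine cipher.
Undoing it on aztsnm: a(0)→9·(0−13)≡13=n; z(25)→9·(25−13)≡4=e; t(19)→9·(19−13)≡2=c; s(18)→9·(18−13)≡19=t; n(13)→9·(13−13)≡0=a; m(12)→9·(12−13)≡17=r (all mod 26).

nectar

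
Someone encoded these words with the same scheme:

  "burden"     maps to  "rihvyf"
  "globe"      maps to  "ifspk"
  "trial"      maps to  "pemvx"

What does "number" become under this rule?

vifqyr

Two steps: reverse the string, then apply a Caesar shift of +4.
On number: reverse → rebmun; then shift: r+4=v, e+4=i, b+4=f, m+4=q, u+4=y, n+4=r.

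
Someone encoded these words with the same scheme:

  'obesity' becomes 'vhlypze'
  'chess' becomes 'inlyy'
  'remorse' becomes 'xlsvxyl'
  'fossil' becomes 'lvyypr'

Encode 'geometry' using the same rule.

mlvslzxe

The shift depends on letter class: consonant b→h is +6, but vowel o→v is +7. Vowels shift forward by 7 and consonants shift forward by 6.
For geometry: g(cons)+6=m, e(vowel)+7=l, o(vowel)+7=v, m(cons)+6=s, e(vowel)+7=l, t(cons)+6=z, r(cons)+6=x, y(cons)+6=e.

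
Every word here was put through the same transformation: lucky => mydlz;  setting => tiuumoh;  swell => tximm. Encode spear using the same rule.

Two shifts are in play — +4 for a/e/i/o/u, +1 for every other letter.
On spear: s(cons)+1=t, p(cons)+1=q, e(vowel)+4=i, a(vowel)+4=e, r(cons)+1=s.

tqies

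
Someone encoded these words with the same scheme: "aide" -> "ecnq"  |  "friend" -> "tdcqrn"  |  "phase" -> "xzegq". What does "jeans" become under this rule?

a(0)→e(4) and i(8)→c(2) fit y≡3x+4 (mod 26); the inverse of 3 mod 26 is 9. Each letter's alphabet position (a=0..z=25) is mapped through 3·x+4 mod 26 — an affine cipher.
On jeans: j(9)→3·9+4≡5=f; e(4)→3·4+4≡16=q; a(0)→3·0+4≡4=e; n(13)→3·13+4≡17=r; s(18)→3·18+4≡6=g (all mod 26).

fqerg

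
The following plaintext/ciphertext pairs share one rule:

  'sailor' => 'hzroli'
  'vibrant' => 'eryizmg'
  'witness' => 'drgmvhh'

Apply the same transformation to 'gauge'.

tzftv

Letters are reflected about the middle of the alphabet (position → 25−position): Atbash.
For gauge: g↔t, a↔z, u↔f, g↔t, e↔v.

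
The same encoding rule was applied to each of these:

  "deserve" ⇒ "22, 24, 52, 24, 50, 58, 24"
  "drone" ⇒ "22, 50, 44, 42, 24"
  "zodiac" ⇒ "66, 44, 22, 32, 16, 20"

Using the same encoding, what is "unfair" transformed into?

The formula is n = 2×(alphabet index, a=1) + 14.
On unfair: u=21→56, n=14→42, f=6→26, a=1→16, i=9→32, r=18→50.

56, 42, 26, 16, 32, 50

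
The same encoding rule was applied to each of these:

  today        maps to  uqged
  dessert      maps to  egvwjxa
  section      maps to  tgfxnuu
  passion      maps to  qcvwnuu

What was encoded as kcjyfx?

Each letter shifts forward by (position + 1), i.e. 1, 2, 3, … — the shift grows by one for each successive letter.
Undoing it on kcjyfx: k−1=j, c−2=a, j−3=g, y−4=u, f−5=a, x−6=r.

jaguar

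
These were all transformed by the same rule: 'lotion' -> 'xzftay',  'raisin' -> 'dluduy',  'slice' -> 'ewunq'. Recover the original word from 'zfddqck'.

The shifts repeat in a cycle of length 2: positions 0,1,… shift by +12, +11, then the pattern repeats.
Decoding zfddqck: z−12=n, f−11=u, d−12=r, d−11=s, q−12=e, c−11=r, k−12=y.

nursery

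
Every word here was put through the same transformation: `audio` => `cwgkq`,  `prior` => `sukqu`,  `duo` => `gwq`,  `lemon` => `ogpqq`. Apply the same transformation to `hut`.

The shift depends on letter class: consonant d→g is +3, but vowel a→c is +2. The rule splits by letter class: vowels +2, consonants +3.
On hut: h(cons)+3=k, u(vowel)+2=w, t(cons)+3=w.

kww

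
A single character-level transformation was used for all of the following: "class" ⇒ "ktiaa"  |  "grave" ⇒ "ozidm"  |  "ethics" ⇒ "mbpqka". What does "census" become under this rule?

Compare letters: c→k is +8, l→t is +8, a→i is +8 — a constant shift. Each letter is shifted forward by 8 in the alphabet (a Caesar shift of +8).
For census: c+8=k, e+8=m, n+8=v, s+8=a, u+8=c, s+8=a.

kmvaca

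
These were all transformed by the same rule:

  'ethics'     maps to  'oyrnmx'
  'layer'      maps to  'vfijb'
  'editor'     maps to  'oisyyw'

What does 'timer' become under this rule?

Shifts by position in ethics: pos 0: e→o (+10), pos 1: t→y (+5), pos 2: h→r (+10), pos 3: i→n (+5) — repeating every 2. It's a Vigenère-style cipher with numeric key [10,5]: position i shifts by key[i mod 2].
On timer: t+10=d, i+5=n, m+10=w, e+5=j, r+10=b.

dnwjb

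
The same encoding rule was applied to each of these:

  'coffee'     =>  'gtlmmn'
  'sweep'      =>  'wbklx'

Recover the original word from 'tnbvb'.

In coffee: c→g is +4, o→t is +5, f→l is +6, f→m is +7 — the shift increases by 1 each position. Letter i (0-indexed) is shifted by i+4, so successive shifts are 4, 5, 6, ….
Undoing it on tnbvb: t−4=p, n−5=i, b−6=v, v−7=o, b−8=t.

pivot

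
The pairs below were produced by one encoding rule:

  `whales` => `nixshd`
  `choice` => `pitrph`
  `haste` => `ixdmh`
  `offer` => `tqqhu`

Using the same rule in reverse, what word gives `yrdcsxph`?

displace

w(22)→n(13) and h(7)→i(8) fit y≡9x+23 (mod 26); the inverse of 9 mod 26 is 3. Treating letters as 0–25, the rule is x ↦ 9x + 23 (mod 26).
Undoing it on yrdcsxph: y(24)→3·(24−23)≡3=d; r(17)→3·(17−23)≡8=i; d(3)→3·(3−23)≡18=s; c(2)→3·(2−23)≡15=p; s(18)→3·(18−23)≡11=l; x(23)→3·(23−23)≡0=a; p(15)→3·(15−23)≡2=c; h(7)→3·(7−23)≡4=e (all mod 26).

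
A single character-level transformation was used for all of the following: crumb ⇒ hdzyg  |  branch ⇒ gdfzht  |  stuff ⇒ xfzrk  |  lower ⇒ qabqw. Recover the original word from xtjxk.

shelf

Shifts by position in crumb: pos 0: c→h (+5), pos 1: r→d (+12), pos 2: u→z (+5), pos 3: m→y (+12) — repeating every 2. A repeating key of period 2 is used — shifts +5, +12 over and over.
Decoding xtjxk: x−5=s, t−12=h, j−5=e, x−12=l, k−5=f.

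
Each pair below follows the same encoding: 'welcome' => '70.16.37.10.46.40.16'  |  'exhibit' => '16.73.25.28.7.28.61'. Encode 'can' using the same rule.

10.4.43

w(#23)→70 and e(#5)→16: differences scale by 3, so n = 3·pos + 1. With a=1..z=26, the number is 3·pos + 1.
Applying it to can: c=3→10, a=1→4, n=14→43.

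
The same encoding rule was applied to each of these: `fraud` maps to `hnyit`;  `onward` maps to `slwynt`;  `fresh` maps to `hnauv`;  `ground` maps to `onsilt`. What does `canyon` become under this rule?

mylksl

f(5)→h(7) and r(17)→n(13) fit y≡7x+24 (mod 26); the inverse of 7 mod 26 is 15. Treating letters as 0–25, the rule is x ↦ 7x + 24 (mod 26).
On canyon: c(2)→7·2+24≡12=m; a(0)→7·0+24≡24=y; n(13)→7·13+24≡11=l; y(24)→7·24+24≡10=k; o(14)→7·14+24≡18=s; n(13)→7·13+24≡11=l (all mod 26).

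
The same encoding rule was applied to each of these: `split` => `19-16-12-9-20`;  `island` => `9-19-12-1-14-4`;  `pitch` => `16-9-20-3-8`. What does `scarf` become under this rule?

s is letter #19 and maps to 19: an offset of 0. Each letter is replaced by its alphabet position (a=1, b=2, …, z=26).
On scarf: s=19→19, c=3→3, a=1→1, r=18→18, f=6→6.

19-3-1-18-6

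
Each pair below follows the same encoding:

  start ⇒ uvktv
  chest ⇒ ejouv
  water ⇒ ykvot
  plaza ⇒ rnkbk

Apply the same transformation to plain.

The shift depends on letter class: consonant s→u is +2, but vowel a→k is +10. The rule splits by letter class: vowels +10, consonants +2.
For plain: p(cons)+2=r, l(cons)+2=n, a(vowel)+10=k, i(vowel)+10=s, n(cons)+2=p.

rnksp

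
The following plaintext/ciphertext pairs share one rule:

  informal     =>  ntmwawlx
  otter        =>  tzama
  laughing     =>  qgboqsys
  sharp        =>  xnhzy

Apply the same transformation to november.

Each letter shifts forward by (position + 5), i.e. 5, 6, 7, … — the shift grows by one for each successive letter.
On november: n+5=s, o+6=u, v+7=c, e+8=m, m+9=v, b+10=l, e+11=p, r+12=d.

sucmvlpd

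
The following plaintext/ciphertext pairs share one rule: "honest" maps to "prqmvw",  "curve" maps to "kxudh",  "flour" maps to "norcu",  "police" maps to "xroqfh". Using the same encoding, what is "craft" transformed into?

Shifts by position in honest: pos 0: h→p (+8), pos 1: o→r (+3), pos 2: n→q (+3), pos 3: e→m (+8), pos 4: s→v (+3), pos 5: t→w (+3) — repeating every 3. A repeating key of period 3 is used — shifts +8, +3, +3 over and over.
Applying it to craft: c+8=k, r+3=u, a+3=d, f+8=n, t+3=w.

kudnw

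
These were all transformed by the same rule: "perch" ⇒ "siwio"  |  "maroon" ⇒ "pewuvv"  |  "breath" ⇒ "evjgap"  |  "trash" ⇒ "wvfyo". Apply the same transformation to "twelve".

The shift increases by 1 at each position, starting from +3: 3, 4, 5, ….
On twelve: t+3=w, w+4=a, e+5=j, l+6=r, v+7=c, e+8=m.

wajrcm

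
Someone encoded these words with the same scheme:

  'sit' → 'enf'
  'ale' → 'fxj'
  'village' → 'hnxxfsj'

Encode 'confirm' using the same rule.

otzrndy

Vowels shift forward by 5 and consonants shift forward by 12.
Applying it to confirm: c(cons)+12=o, o(vowel)+5=t, n(cons)+12=z, f(cons)+12=r, i(vowel)+5=n, r(cons)+12=d, m(cons)+12=y.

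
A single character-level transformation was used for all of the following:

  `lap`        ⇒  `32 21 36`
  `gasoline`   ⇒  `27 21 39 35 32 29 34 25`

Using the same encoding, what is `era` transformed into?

l is letter #12 and maps to 32: an offset of 20. Letters become their 1-based position plus 20 (so a→21, b→22, …).
On era: e=5→25, r=18→38, a=1→21.

25 38 21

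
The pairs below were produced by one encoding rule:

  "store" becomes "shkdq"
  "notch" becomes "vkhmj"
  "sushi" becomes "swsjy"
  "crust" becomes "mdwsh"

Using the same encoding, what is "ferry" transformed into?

fqdde

s(18)→s(18) and t(19)→h(7) fit y≡15x+8 (mod 26); the inverse of 15 mod 26 is 7. This is an affine cipher: with a=0,…,z=25, each position x becomes (15x+8) mod 26.
Applying it to ferry: f(5)→15·5+8≡5=f; e(4)→15·4+8≡16=q; r(17)→15·17+8≡3=d; r(17)→15·17+8≡3=d; y(24)→15·24+8≡4=e (all mod 26).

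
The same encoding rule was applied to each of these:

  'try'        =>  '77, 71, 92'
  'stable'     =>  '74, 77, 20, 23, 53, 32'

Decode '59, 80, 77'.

nut

t(#20)→77 and r(#18)→71: differences scale by 3, so n = 3·pos + 17. The formula is n = 3×(alphabet index, a=1) + 17.
Reversing it on 59, 80, 77: 59→(59−17)÷3=14=n, 80→(80−17)÷3=21=u, 77→(77−17)÷3=20=t.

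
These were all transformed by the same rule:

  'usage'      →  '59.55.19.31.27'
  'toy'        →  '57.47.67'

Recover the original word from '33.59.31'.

hug

u(#21)→59 and s(#19)→55: differences scale by 2, so n = 2·pos + 17. The formula is n = 2×(alphabet index, a=1) + 17.
Decoding 33.59.31: 33→(33−17)÷2=8=h, 59→(59−17)÷2=21=u, 31→(31−17)÷2=7=g.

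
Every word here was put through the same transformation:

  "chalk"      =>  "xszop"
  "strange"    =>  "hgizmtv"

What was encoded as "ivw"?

red

Each pair mirrors across the alphabet (c↔x, h↔s, a↔z): positions sum to 25. Each letter is replaced by its mirror in the alphabet: a↔z, b↔y, c↔x, and so on (the Atbash cipher).
Decoding ivw: i↔r, v↔e, w↔d.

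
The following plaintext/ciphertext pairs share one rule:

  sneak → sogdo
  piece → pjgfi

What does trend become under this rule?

Each letter shifts forward by its position index (0, 1, 2, …) — the shift grows by one for each successive letter.
On trend: t+0=t, r+1=s, e+2=g, n+3=q, d+4=h.

tsgqh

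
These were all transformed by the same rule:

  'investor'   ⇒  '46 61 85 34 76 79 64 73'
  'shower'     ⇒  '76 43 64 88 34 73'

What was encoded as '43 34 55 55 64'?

The formula is n = 3×(alphabet index, a=1) + 19.
Reversing it on 43 34 55 55 64: 43→(43−19)÷3=8=h, 34→(34−19)÷3=5=e, 55→(55−19)÷3=12=l, 55→(55−19)÷3=12=l, 64→(64−19)÷3=15=o.

hello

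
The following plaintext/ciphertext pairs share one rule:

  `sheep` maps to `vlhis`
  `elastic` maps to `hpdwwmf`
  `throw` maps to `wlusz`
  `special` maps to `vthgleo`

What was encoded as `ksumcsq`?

horizon

Shifts by position in sheep: pos 0: s→v (+3), pos 1: h→l (+4), pos 2: e→h (+3), pos 3: e→i (+4) — repeating every 2. The shifts repeat in a cycle of length 2: positions 0,1,… shift by +3, +4, then the pattern repeats.
Decoding ksumcsq: k−3=h, s−4=o, u−3=r, m−4=i, c−3=z, s−4=o, q−3=n.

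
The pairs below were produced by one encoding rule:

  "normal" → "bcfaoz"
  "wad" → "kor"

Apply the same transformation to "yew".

Compare letters: n→b is +14, o→c is +14, r→f is +14 — a constant shift. Each letter is shifted forward by 14 in the alphabet (a Caesar shift of +14).
For yew: y+14=m, e+14=s, w+14=k.

msk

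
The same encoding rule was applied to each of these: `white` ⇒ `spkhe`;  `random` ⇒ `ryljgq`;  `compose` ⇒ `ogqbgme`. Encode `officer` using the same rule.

w(22)→s(18) and h(7)→p(15) fit y≡21x+24 (mod 26); the inverse of 21 mod 26 is 5. This is an affine cipher: with a=0,…,z=25, each position x becomes (21x+24) mod 26.
For officer: o(14)→21·14+24≡6=g; f(5)→21·5+24≡25=z; f(5)→21·5+24≡25=z; i(8)→21·8+24≡10=k; c(2)→21·2+24≡14=o; e(4)→21·4+24≡4=e; r(17)→21·17+24≡17=r (all mod 26).

gzzkoer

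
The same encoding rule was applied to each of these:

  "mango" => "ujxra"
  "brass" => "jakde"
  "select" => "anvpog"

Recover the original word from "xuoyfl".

plenty

In mango: m→u is +8, a→j is +9, n→x is +10, g→r is +11 — the shift increases by 1 each position. Letter i (0-indexed) is shifted by i+8, so successive shifts are 8, 9, 10, ….
Undoing it on xuoyfl: x−8=p, u−9=l, o−10=e, y−11=n, f−12=t, l−13=y.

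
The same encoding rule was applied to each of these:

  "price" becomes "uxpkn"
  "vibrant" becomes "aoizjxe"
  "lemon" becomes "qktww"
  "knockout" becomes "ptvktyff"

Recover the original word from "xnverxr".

showing

In price: p→u is +5, r→x is +6, i→p is +7, c→k is +8 — the shift increases by 1 each position. The shift increases by 1 at each position, starting from +5: 5, 6, 7, ….
Decoding xnverxr: x−5=s, n−6=h, v−7=o, e−8=w, r−9=i, x−10=n, r−11=g.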